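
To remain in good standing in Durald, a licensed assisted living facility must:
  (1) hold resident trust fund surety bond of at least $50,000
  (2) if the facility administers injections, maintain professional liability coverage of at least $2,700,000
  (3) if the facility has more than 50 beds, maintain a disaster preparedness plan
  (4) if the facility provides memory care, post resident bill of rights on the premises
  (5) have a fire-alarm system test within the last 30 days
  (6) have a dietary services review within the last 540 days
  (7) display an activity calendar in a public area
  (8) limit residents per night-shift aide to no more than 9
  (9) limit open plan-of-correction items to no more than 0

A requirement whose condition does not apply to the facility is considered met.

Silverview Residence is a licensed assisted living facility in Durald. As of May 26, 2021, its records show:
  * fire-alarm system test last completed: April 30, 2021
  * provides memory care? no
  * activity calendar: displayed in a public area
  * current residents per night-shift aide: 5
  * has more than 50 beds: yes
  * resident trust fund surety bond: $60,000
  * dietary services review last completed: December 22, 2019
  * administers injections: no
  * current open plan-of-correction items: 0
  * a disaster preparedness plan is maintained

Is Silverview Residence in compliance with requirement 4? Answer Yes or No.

Yes

4. condition 'provides memory care' does not hold → requirement n/a → met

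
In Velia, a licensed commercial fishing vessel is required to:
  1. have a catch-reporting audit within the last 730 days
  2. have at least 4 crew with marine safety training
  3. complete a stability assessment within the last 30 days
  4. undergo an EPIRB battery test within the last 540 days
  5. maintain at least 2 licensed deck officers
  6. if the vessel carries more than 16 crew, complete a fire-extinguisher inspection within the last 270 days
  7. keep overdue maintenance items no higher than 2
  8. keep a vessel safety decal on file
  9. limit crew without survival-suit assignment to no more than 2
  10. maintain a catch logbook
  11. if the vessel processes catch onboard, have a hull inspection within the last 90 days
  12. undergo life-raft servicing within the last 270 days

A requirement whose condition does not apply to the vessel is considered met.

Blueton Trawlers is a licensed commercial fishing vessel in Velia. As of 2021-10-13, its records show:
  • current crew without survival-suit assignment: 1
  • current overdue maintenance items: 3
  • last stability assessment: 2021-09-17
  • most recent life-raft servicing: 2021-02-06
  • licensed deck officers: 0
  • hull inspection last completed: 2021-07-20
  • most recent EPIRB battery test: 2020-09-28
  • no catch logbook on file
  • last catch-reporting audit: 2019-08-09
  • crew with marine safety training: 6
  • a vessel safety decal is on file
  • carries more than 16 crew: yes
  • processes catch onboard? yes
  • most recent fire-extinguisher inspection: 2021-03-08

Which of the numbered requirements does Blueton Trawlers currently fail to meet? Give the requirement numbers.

1, 5, 7, 10

1. catch-reporting audit 796 days ago vs limit 730 → not met
2. crew with marine safety training 6 ≥ 4 → met
3. stability assessment 26 days ago vs limit 30 → met
4. EPIRB battery test 380 days ago vs limit 540 → met
5. licensed deck officers 0 < 2 → not met
6. condition 'carries more than 16 crew' holds; fire-extinguisher inspection 219 days ago vs limit 270 → met
7. overdue maintenance items 3 > 2 → not met
8. vessel safety decal present → met
9. crew without survival-suit assignment 1 ≤ 2 → met
10. catch logbook absent → not met
11. condition 'processes catch onboard' holds; hull inspection 85 days ago vs limit 90 → met
12. life-raft servicing 249 days ago vs limit 270 → met
Not met: 1, 5, 7, 10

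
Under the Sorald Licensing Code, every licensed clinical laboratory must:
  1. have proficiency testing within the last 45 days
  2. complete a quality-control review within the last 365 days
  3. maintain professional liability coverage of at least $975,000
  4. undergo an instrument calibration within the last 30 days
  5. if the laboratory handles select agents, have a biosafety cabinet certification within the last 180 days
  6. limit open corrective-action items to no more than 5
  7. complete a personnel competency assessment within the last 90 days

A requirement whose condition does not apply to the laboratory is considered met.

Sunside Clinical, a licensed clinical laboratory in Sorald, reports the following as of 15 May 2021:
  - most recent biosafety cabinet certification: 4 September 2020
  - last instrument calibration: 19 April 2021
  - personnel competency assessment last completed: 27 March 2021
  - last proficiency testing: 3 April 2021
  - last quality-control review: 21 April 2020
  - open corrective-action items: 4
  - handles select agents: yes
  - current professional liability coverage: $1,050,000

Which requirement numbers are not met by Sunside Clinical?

1. proficiency testing 42 days ago vs limit 45 → met
2. quality-control review 389 days ago vs limit 365 → not met
3. professional liability coverage $1,050,000 ≥ $975,000 → met
4. instrument calibration 26 days ago vs limit 30 → met
5. condition 'handles select agents' holds; biosafety cabinet certification 253 days ago vs limit 180 → not met
6. open corrective-action items 4 ≤ 5 → met
7. personnel competency assessment 49 days ago vs limit 90 → met
Not met: 2, 5

2, 5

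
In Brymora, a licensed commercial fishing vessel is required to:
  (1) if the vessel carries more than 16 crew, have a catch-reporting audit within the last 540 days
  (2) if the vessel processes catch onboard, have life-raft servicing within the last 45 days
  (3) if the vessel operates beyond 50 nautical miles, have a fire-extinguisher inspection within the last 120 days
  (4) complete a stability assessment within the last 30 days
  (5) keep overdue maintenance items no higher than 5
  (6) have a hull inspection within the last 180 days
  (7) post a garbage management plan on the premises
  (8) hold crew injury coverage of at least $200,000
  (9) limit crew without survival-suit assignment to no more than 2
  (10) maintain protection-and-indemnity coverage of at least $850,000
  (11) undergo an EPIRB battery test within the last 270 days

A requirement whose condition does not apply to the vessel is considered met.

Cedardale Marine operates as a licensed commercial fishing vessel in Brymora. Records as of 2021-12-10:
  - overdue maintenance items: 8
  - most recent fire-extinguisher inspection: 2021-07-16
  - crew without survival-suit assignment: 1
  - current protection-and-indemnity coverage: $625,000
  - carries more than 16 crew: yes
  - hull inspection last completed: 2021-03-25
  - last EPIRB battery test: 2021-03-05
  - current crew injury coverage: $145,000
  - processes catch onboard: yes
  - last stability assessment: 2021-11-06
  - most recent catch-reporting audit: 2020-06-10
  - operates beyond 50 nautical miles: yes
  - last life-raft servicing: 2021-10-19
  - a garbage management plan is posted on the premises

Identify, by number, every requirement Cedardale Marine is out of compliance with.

1, 2, 3, 4, 5, 6, 8, 10, 11

1. condition 'carries more than 16 crew' holds; catch-reporting audit 548 days ago vs limit 540 → not met
2. condition 'processes catch onboard' holds; life-raft servicing 52 days ago vs limit 45 → not met
3. condition 'operates beyond 50 nautical miles' holds; fire-extinguisher inspection 147 days ago vs limit 120 → not met
4. stability assessment 34 days ago vs limit 30 → not met
5. overdue maintenance items 8 > 5 → not met
6. hull inspection 260 days ago vs limit 180 → not met
7. garbage management plan present → met
8. crew injury coverage $145,000 < $200,000 → not met
9. crew without survival-suit assignment 1 ≤ 2 → met
10. protection-and-indemnity coverage $625,000 < $850,000 → not met
11. EPIRB battery test 280 days ago vs limit 270 → not met
Not met: 1, 2, 3, 4, 5, 6, 8, 10, 11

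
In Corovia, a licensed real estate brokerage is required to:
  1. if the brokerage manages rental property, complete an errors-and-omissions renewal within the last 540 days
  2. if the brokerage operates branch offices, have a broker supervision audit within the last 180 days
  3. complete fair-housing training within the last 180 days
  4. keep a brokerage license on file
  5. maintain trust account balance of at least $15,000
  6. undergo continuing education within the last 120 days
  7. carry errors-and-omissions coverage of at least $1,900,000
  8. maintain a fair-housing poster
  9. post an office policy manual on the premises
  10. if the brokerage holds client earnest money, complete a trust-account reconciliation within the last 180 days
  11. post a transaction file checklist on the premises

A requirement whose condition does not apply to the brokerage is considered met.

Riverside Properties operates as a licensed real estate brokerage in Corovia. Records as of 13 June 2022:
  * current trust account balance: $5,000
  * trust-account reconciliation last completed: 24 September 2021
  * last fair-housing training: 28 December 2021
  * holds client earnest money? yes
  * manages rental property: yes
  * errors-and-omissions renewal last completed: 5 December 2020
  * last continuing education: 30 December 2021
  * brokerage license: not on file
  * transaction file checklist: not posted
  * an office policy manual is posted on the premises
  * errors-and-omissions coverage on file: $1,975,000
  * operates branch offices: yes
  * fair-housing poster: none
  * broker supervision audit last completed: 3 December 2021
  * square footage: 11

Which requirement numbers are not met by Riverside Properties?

1. condition 'manages rental property' holds; errors-and-omissions renewal 555 days ago vs limit 540 → not met
2. condition 'operates branch offices' holds; broker supervision audit 192 days ago vs limit 180 → not met
3. fair-housing training 167 days ago vs limit 180 → met
4. brokerage license absent → not met
5. trust account balance $5,000 < $15,000 → not met
6. continuing education 165 days ago vs limit 120 → not met
7. errors-and-omissions coverage $1,975,000 ≥ $1,900,000 → met
8. fair-housing poster absent → not met
9. office policy manual present → met
10. condition 'holds client earnest money' holds; trust-account reconciliation 262 days ago vs limit 180 → not met
11. transaction file checklist absent → not met
Not met: 1, 2, 4, 5, 6, 8, 10, 11

1, 2, 4, 5, 6, 8, 10, 11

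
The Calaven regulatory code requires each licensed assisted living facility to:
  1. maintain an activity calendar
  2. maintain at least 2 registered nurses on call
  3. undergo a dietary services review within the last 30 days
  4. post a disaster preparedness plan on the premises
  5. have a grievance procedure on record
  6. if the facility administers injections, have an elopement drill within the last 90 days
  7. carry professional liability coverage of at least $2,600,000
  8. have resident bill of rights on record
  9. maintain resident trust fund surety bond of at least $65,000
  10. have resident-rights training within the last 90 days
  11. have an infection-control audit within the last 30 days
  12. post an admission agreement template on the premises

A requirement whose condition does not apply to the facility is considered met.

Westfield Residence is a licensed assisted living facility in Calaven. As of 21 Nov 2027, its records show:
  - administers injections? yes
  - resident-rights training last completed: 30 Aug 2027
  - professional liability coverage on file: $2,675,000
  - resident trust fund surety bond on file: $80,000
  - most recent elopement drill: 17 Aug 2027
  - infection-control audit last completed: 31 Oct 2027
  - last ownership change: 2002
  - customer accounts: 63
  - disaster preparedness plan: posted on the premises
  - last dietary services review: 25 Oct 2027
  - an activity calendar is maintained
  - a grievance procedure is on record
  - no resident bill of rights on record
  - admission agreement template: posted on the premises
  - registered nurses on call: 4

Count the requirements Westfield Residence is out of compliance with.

1. activity calendar present → met
2. registered nurses on call 4 ≥ 2 → met
3. dietary services review 27 days ago vs limit 30 → met
4. disaster preparedness plan present → met
5. grievance procedure present → met
6. condition 'administers injections' holds; elopement drill 96 days ago vs limit 90 → not met
7. professional liability coverage $2,675,000 ≥ $2,600,000 → met
8. resident bill of rights absent → not met
9. resident trust fund surety bond $80,000 ≥ $65,000 → met
10. resident-rights training 83 days ago vs limit 90 → met
11. infection-control audit 21 days ago vs limit 30 → met
12. admission agreement template present → met
Not met: 2 of 12

2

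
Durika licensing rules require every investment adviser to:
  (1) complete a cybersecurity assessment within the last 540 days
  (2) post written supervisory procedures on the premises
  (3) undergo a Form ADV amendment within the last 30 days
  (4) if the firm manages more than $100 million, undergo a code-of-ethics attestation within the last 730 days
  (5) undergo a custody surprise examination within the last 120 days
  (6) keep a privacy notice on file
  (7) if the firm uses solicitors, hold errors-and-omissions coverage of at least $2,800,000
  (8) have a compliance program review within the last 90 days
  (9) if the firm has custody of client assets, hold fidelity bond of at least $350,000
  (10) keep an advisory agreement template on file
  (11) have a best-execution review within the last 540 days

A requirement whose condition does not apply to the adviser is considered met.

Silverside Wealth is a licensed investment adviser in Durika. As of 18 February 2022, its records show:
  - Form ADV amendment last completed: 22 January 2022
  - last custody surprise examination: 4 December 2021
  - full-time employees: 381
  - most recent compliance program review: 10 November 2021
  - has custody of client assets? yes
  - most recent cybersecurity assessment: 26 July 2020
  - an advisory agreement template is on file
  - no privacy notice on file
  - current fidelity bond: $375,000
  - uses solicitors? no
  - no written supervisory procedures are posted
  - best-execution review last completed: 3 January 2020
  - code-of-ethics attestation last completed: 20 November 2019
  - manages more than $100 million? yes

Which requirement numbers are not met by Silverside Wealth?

1, 2, 4, 6, 8, 11

1. cybersecurity assessment 572 days ago vs limit 540 → not met
2. written supervisory procedures absent → not met
3. Form ADV amendment 27 days ago vs limit 30 → met
4. condition 'manages more than $100 million' holds; code-of-ethics attestation 821 days ago vs limit 730 → not met
5. custody surprise examination 76 days ago vs limit 120 → met
6. privacy notice absent → not met
7. condition 'uses solicitors' does not hold → requirement n/a → met
8. compliance program review 100 days ago vs limit 90 → not met
9. condition 'has custody of client assets' holds; fidelity bond $375,000 ≥ $350,000 → met
10. advisory agreement template present → met
11. best-execution review 777 days ago vs limit 540 → not met
Not met: 1, 2, 4, 6, 8, 11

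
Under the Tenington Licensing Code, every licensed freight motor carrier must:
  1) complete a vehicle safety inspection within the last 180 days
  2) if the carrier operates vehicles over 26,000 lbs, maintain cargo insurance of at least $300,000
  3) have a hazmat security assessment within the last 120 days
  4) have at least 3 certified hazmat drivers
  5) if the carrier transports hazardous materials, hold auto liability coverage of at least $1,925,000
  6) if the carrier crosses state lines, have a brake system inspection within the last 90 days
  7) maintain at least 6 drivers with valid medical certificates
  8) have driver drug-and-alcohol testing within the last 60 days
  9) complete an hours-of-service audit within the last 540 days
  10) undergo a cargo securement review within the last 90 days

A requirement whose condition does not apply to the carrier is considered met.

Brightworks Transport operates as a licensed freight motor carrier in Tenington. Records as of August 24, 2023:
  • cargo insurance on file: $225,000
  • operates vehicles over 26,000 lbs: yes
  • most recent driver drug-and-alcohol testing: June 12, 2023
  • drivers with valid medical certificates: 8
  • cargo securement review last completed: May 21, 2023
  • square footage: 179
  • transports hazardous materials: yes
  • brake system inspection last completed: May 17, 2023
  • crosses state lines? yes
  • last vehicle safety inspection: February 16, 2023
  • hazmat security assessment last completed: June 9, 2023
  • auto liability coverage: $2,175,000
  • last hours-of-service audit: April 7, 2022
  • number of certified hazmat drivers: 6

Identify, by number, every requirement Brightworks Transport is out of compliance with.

1, 2, 6, 8, 10

1. vehicle safety inspection 189 days ago vs limit 180 → not met
2. condition 'operates vehicles over 26,000 lbs' holds; cargo insurance $225,000 < $300,000 → not met
3. hazmat security assessment 76 days ago vs limit 120 → met
4. certified hazmat drivers 6 ≥ 3 → met
5. condition 'transports hazardous materials' holds; auto liability coverage $2,175,000 ≥ $1,925,000 → met
6. condition 'crosses state lines' holds; brake system inspection 99 days ago vs limit 90 → not met
7. drivers with valid medical certificates 8 ≥ 6 → met
8. driver drug-and-alcohol testing 73 days ago vs limit 60 → not met
9. hours-of-service audit 504 days ago vs limit 540 → met
10. cargo securement review 95 days ago vs limit 90 → not met
Not met: 1, 2, 6, 8, 10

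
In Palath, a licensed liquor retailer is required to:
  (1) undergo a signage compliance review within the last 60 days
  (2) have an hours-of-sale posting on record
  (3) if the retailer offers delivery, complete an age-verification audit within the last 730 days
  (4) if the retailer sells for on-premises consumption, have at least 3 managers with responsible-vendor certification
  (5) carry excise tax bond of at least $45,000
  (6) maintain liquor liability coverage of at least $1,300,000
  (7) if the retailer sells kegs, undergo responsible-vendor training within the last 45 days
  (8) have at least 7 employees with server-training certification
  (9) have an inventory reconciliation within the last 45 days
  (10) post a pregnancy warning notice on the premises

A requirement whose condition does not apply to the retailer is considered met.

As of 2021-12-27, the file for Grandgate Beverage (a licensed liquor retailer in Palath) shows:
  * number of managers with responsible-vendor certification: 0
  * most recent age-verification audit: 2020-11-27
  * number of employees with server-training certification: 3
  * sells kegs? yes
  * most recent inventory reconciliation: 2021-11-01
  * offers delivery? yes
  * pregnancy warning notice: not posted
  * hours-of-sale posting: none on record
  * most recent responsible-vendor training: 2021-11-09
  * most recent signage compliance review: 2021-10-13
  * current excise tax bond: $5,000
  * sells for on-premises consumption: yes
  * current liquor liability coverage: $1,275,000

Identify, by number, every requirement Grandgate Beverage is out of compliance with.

1, 2, 4, 5, 6, 7, 8, 9, 10

1. signage compliance review 75 days ago vs limit 60 → not met
2. hours-of-sale posting absent → not met
3. condition 'offers delivery' holds; age-verification audit 395 days ago vs limit 730 → met
4. condition 'sells for on-premises consumption' holds; managers with responsible-vendor certification 0 < 3 → not met
5. excise tax bond $5,000 < $45,000 → not met
6. liquor liability coverage $1,275,000 < $1,300,000 → not met
7. condition 'sells kegs' holds; responsible-vendor training 48 days ago vs limit 45 → not met
8. employees with server-training certification 3 < 7 → not met
9. inventory reconciliation 56 days ago vs limit 45 → not met
10. pregnancy warning notice absent → not met
Not met: 1, 2, 4, 5, 6, 7, 8, 9, 10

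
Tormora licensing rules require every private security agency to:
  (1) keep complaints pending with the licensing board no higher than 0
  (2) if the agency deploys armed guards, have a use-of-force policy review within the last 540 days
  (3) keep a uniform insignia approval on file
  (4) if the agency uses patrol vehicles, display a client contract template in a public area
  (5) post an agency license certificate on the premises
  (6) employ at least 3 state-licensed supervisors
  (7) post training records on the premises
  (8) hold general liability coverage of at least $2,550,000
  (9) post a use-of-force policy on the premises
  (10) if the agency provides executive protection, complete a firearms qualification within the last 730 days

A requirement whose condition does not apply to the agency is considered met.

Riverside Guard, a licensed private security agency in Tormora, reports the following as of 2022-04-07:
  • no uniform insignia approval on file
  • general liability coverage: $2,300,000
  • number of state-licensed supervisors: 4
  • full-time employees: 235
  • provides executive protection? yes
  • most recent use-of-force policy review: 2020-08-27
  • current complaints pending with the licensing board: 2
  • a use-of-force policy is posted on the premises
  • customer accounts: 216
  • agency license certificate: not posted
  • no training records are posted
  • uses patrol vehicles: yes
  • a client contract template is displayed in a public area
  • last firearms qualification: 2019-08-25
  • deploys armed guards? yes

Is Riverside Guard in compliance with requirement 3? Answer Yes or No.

3. uniform insignia approval absent → not met

No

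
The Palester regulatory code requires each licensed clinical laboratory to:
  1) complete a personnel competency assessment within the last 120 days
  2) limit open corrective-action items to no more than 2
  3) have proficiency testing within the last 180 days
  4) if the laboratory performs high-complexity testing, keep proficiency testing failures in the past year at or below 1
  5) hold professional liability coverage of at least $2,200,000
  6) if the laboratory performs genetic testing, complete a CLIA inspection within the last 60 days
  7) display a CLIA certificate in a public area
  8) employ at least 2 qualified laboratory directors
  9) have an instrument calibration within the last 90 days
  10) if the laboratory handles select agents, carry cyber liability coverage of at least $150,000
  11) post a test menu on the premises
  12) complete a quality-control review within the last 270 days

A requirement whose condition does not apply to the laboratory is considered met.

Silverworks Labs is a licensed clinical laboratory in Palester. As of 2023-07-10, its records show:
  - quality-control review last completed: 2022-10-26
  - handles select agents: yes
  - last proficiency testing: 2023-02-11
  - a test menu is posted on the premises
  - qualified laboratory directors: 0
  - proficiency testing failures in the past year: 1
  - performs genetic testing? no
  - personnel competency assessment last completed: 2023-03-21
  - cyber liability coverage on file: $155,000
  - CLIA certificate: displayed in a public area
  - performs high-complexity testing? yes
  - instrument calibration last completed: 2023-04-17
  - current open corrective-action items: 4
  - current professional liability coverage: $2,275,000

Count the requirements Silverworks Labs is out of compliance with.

1. personnel competency assessment 111 days ago vs limit 120 → met
2. open corrective-action items 4 > 2 → not met
3. proficiency testing 149 days ago vs limit 180 → met
4. condition 'performs high-complexity testing' holds; proficiency testing failures in the past year 1 ≤ 1 → met
5. professional liability coverage $2,275,000 ≥ $2,200,000 → met
6. condition 'performs genetic testing' does not hold → requirement n/a → met
7. CLIA certificate present → met
8. qualified laboratory directors 0 < 2 → not met
9. instrument calibration 84 days ago vs limit 90 → met
10. condition 'handles select agents' holds; cyber liability coverage $155,000 ≥ $150,000 → met
11. test menu present → met
12. quality-control review 257 days ago vs limit 270 → met
Not met: 2 of 12

2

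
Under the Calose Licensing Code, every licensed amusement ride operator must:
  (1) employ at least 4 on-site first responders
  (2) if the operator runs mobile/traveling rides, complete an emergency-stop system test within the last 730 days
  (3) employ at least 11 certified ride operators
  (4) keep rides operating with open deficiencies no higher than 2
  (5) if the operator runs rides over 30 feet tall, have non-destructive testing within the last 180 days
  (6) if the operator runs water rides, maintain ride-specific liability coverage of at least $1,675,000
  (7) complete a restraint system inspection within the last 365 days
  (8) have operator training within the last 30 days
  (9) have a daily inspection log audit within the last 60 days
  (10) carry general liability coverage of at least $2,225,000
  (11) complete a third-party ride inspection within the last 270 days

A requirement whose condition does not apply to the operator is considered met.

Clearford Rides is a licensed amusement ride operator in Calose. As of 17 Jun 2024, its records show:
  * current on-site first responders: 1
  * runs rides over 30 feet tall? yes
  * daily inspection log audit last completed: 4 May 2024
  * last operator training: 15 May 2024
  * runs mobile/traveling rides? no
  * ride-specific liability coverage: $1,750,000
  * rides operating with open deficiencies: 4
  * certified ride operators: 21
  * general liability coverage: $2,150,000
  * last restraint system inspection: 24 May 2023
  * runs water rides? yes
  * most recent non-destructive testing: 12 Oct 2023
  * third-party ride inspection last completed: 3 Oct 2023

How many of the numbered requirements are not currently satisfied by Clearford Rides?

1. on-site first responders 1 < 4 → not met
2. condition 'runs mobile/traveling rides' does not hold → requirement n/a → met
3. certified ride operators 21 ≥ 11 → met
4. rides operating with open deficiencies 4 > 2 → not met
5. condition 'runs rides over 30 feet tall' holds; non-destructive testing 249 days ago vs limit 180 → not met
6. condition 'runs water rides' holds; ride-specific liability coverage $1,750,000 ≥ $1,675,000 → met
7. restraint system inspection 390 days ago vs limit 365 → not met
8. operator training 33 days ago vs limit 30 → not met
9. daily inspection log audit 44 days ago vs limit 60 → met
10. general liability coverage $2,150,000 < $2,225,000 → not met
11. third-party ride inspection 258 days ago vs limit 270 → met
Not met: 6 of 11

6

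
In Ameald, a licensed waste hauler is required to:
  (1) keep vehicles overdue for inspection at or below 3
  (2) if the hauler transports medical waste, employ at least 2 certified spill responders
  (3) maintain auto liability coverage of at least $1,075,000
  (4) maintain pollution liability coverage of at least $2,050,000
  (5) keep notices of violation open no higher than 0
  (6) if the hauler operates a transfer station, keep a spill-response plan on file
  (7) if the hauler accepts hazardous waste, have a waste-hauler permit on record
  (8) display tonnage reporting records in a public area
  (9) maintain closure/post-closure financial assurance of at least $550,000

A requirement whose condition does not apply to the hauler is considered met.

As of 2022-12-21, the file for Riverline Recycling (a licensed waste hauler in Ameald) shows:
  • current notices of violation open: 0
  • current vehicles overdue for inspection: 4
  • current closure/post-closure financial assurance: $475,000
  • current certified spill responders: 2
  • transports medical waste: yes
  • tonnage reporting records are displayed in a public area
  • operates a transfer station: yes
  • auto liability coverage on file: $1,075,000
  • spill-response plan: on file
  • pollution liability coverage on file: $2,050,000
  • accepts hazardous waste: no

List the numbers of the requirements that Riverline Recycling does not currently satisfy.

1. vehicles overdue for inspection 4 > 3 → not met
2. condition 'transports medical waste' holds; certified spill responders 2 ≥ 2 → met
3. auto liability coverage $1,075,000 ≥ $1,075,000 → met
4. pollution liability coverage $2,050,000 ≥ $2,050,000 → met
5. notices of violation open 0 ≤ 0 → met
6. condition 'operates a transfer station' holds; spill-response plan present → met
7. condition 'accepts hazardous waste' does not hold → requirement n/a → met
8. tonnage reporting records present → met
9. closure/post-closure financial assurance $475,000 < $550,000 → not met
Not met: 1, 9

1, 9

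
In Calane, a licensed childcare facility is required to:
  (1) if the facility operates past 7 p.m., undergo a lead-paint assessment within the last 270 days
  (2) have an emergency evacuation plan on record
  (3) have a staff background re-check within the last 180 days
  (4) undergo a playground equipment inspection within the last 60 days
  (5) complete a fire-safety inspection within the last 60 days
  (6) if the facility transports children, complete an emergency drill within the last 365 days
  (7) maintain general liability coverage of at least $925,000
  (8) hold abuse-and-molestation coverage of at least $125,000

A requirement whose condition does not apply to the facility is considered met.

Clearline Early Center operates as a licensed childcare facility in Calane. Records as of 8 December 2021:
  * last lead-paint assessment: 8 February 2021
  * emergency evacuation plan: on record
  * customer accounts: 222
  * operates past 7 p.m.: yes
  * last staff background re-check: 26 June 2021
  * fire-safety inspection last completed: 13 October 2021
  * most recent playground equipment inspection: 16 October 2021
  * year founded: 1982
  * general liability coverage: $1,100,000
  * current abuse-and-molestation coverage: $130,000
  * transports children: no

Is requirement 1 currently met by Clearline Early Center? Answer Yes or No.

1. condition 'operates past 7 p.m.' holds; lead-paint assessment 303 days ago vs limit 270 → not met

No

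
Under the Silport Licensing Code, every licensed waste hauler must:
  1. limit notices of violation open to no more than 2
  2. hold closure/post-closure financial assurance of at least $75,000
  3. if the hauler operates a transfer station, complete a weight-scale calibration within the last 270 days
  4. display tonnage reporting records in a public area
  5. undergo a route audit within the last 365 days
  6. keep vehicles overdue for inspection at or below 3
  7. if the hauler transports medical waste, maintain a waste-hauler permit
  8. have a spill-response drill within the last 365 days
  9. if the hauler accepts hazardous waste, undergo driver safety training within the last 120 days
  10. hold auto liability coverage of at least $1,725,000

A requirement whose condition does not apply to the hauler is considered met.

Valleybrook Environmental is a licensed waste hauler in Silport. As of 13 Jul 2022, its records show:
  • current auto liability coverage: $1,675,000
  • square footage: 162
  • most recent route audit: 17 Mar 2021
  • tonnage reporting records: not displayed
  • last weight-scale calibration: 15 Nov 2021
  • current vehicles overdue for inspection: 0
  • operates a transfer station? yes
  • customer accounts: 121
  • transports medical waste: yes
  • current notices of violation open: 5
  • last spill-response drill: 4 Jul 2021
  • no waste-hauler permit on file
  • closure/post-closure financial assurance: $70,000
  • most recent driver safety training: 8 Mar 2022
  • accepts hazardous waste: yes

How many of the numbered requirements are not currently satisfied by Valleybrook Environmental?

8

1. notices of violation open 5 > 2 → not met
2. closure/post-closure financial assurance $70,000 < $75,000 → not met
3. condition 'operates a transfer station' holds; weight-scale calibration 240 days ago vs limit 270 → met
4. tonnage reporting records absent → not met
5. route audit 483 days ago vs limit 365 → not met
6. vehicles overdue for inspection 0 ≤ 3 → met
7. condition 'transports medical waste' holds; waste-hauler permit absent → not met
8. spill-response drill 374 days ago vs limit 365 → not met
9. condition 'accepts hazardous waste' holds; driver safety training 127 days ago vs limit 120 → not met
10. auto liability coverage $1,675,000 < $1,725,000 → not met
Not met: 8 of 10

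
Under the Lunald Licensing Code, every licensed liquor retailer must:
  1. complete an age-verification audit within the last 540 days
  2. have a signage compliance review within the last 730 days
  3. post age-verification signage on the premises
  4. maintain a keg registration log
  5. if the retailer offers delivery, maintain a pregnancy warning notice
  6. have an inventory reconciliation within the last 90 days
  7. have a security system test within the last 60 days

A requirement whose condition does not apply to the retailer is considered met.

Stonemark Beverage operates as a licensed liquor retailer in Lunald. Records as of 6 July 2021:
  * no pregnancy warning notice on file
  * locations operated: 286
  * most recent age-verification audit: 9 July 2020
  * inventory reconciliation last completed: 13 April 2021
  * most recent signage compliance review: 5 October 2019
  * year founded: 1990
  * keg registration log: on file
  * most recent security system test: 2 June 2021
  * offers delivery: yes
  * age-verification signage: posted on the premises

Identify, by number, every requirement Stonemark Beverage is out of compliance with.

1. age-verification audit 362 days ago vs limit 540 → met
2. signage compliance review 640 days ago vs limit 730 → met
3. age-verification signage present → met
4. keg registration log present → met
5. condition 'offers delivery' holds; pregnancy warning notice absent → not met
6. inventory reconciliation 84 days ago vs limit 90 → met
7. security system test 34 days ago vs limit 60 → met
Not met: 5

5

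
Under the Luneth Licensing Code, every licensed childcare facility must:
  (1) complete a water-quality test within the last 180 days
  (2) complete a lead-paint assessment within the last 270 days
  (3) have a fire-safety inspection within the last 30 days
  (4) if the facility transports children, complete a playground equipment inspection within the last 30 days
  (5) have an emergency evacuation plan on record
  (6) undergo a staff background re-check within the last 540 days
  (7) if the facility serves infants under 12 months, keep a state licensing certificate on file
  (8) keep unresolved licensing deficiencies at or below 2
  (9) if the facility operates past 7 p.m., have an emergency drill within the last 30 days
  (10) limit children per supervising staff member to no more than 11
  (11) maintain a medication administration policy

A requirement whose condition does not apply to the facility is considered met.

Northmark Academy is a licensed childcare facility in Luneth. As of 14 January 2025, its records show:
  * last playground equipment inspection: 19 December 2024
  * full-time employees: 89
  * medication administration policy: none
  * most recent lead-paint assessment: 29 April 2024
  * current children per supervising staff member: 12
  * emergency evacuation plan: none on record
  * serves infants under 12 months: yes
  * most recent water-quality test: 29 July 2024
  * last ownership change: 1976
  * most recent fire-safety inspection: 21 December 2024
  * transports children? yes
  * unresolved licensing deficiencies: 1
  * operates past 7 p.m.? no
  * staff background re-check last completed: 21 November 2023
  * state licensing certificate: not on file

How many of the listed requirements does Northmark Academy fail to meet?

4

1. water-quality test 169 days ago vs limit 180 → met
2. lead-paint assessment 260 days ago vs limit 270 → met
3. fire-safety inspection 24 days ago vs limit 30 → met
4. condition 'transports children' holds; playground equipment inspection 26 days ago vs limit 30 → met
5. emergency evacuation plan absent → not met
6. staff background re-check 420 days ago vs limit 540 → met
7. condition 'serves infants under 12 months' holds; state licensing certificate absent → not met
8. unresolved licensing deficiencies 1 ≤ 2 → met
9. condition 'operates past 7 p.m.' does not hold → requirement n/a → met
10. children per supervising staff member 12 > 11 → not met
11. medication administration policy absent → not met
Not met: 4 of 11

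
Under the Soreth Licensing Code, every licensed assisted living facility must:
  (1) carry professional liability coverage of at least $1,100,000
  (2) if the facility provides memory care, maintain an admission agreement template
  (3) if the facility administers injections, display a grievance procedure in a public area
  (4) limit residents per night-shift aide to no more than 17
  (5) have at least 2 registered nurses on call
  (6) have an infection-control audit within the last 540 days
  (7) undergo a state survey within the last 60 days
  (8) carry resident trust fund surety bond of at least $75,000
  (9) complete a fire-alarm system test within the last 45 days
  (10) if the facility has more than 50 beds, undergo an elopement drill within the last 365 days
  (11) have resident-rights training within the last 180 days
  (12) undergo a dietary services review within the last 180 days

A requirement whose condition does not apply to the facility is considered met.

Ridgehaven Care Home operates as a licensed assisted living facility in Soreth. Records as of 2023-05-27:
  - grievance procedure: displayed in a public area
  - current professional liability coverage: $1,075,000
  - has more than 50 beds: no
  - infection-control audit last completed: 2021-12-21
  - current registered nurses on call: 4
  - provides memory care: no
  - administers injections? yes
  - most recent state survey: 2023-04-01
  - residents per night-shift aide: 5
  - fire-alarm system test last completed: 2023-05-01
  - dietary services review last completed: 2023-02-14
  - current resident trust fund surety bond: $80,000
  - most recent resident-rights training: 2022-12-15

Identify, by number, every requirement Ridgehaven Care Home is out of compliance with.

1

1. professional liability coverage $1,075,000 < $1,100,000 → not met
2. condition 'provides memory care' does not hold → requirement n/a → met
3. condition 'administers injections' holds; grievance procedure present → met
4. residents per night-shift aide 5 ≤ 17 → met
5. registered nurses on call 4 ≥ 2 → met
6. infection-control audit 522 days ago vs limit 540 → met
7. state survey 56 days ago vs limit 60 → met
8. resident trust fund surety bond $80,000 ≥ $75,000 → met
9. fire-alarm system test 26 days ago vs limit 45 → met
10. condition 'has more than 50 beds' does not hold → requirement n/a → met
11. resident-rights training 163 days ago vs limit 180 → met
12. dietary services review 102 days ago vs limit 180 → met
Not met: 1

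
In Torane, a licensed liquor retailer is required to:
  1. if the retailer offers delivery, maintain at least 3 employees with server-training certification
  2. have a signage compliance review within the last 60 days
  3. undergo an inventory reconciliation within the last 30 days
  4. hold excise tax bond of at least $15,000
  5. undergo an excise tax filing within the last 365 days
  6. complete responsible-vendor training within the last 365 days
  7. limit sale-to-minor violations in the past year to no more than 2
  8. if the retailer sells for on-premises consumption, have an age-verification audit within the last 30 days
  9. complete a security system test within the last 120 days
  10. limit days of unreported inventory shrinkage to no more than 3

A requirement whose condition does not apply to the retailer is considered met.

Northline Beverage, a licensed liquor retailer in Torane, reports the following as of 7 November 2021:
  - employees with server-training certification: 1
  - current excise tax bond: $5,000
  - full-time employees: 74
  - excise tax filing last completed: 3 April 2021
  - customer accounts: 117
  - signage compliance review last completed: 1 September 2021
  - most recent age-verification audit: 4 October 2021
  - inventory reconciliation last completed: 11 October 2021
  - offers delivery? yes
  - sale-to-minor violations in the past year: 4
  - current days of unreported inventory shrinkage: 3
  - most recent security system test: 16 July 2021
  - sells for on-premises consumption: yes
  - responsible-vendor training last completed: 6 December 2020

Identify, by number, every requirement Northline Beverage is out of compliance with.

1. condition 'offers delivery' holds; employees with server-training certification 1 < 3 → not met
2. signage compliance review 67 days ago vs limit 60 → not met
3. inventory reconciliation 27 days ago vs limit 30 → met
4. excise tax bond $5,000 < $15,000 → not met
5. excise tax filing 218 days ago vs limit 365 → met
6. responsible-vendor training 336 days ago vs limit 365 → met
7. sale-to-minor violations in the past year 4 > 2 → not met
8. condition 'sells for on-premises consumption' holds; age-verification audit 34 days ago vs limit 30 → not met
9. security system test 114 days ago vs limit 120 → met
10. days of unreported inventory shrinkage 3 ≤ 3 → met
Not met: 1, 2, 4, 7, 8

1, 2, 4, 7, 8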